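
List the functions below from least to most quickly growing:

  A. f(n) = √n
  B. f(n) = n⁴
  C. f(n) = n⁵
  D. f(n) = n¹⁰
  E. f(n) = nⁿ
A < B < C < D < E

Comparing growth rates:
A = √n is O(√n)
B = n⁴ is O(n⁴)
C = n⁵ is O(n⁵)
D = n¹⁰ is O(n¹⁰)
E = nⁿ is O(nⁿ)

Therefore, the order from slowest to fastest is: A < B < C < D < E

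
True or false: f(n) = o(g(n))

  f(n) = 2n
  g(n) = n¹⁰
True

f(n) = 2n is O(n), and g(n) = n¹⁰ is O(n¹⁰).
Since O(n) grows strictly slower than O(n¹⁰), f(n) = o(g(n)) is true.
This means lim(n→∞) f(n)/g(n) = 0.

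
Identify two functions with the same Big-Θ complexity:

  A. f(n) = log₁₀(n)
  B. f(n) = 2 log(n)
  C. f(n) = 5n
A and B

Examining each function:
  A. log₁₀(n) is O(log n)
  B. 2 log(n) is O(log n)
  C. 5n is O(n)

Functions A and B both have the same complexity class.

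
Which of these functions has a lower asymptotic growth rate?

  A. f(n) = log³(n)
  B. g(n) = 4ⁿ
A

f(n) = log³(n) is O(log³ n), while g(n) = 4ⁿ is O(4ⁿ).
Since O(log³ n) grows slower than O(4ⁿ), f(n) is dominated.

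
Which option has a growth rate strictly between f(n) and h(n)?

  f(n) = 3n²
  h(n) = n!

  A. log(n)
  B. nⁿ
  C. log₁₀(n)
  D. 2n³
D

We need g(n) with 3n² = o(g(n)) and g(n) = o(n!), i.e. O(n²) ≺ g ≺ O(n!).
Check each option:
  A. log(n) — O(log n) does not grow strictly faster than f(n)
  B. nⁿ — O(nⁿ) does not grow strictly slower than h(n)
  C. log₁₀(n) — O(log n) does not grow strictly faster than f(n)
  D. 2n³ — O(n³) is strictly between O(n²) and O(n!) ✓

Only option D (2n³) lies strictly between.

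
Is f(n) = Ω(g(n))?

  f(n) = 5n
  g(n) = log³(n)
True

f(n) = 5n is O(n), and g(n) = log³(n) is O(log³ n).
Since O(n) grows at least as fast as O(log³ n), f(n) = Ω(g(n)) is true.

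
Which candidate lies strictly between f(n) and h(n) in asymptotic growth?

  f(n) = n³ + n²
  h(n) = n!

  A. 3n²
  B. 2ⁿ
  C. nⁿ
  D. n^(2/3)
B

We need g(n) with n³ + n² = o(g(n)) and g(n) = o(n!), i.e. O(n³) ≺ g ≺ O(n!).
Check each option:
  A. 3n² — O(n²) does not grow strictly faster than f(n)
  B. 2ⁿ — O(2ⁿ) is strictly between O(n³) and O(n!) ✓
  C. nⁿ — O(nⁿ) does not grow strictly slower than h(n)
  D. n^(2/3) — O(n^(2/3)) does not grow strictly faster than f(n)

Only option B (2ⁿ) lies strictly between.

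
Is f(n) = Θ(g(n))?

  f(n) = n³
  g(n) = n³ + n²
True

f(n) = n³ and g(n) = n³ + n² are both O(n³).
Since they have the same asymptotic growth rate, f(n) = Θ(g(n)) is true.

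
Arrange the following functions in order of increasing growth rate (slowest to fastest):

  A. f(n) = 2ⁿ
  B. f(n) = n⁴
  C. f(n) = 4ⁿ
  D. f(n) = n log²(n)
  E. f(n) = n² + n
D < E < B < A < C

Comparing growth rates:
D = n log²(n) is O(n log² n)
E = n² + n is O(n²)
B = n⁴ is O(n⁴)
A = 2ⁿ is O(2ⁿ)
C = 4ⁿ is O(4ⁿ)

Therefore, the order from slowest to fastest is: D < E < B < A < C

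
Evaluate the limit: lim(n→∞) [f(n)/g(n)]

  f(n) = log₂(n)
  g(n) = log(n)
1/log(2)

Since log₂(n) and log(n) have the same growth rate (O(log n)),
the ratio converges to a constant: 1/log(2).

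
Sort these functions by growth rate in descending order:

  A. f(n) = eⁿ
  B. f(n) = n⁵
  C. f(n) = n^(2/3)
A > B > C

Comparing growth rates:
A = eⁿ is O(eⁿ)
B = n⁵ is O(n⁵)
C = n^(2/3) is O(n^(2/3))

Therefore, the order from fastest to slowest is: A > B > C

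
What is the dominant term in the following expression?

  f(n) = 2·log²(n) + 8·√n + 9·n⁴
9·n⁴

Looking at each term:
  - 2·log²(n) is O(log² n)
  - 8·√n is O(√n)
  - 9·n⁴ is O(n⁴)

The term 9·n⁴ (O(n⁴)) grows fastest and dominates all others.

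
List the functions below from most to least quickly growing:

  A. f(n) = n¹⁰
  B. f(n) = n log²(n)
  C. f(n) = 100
A > B > C

Comparing growth rates:
A = n¹⁰ is O(n¹⁰)
B = n log²(n) is O(n log² n)
C = 100 is O(1)

Therefore, the order from fastest to slowest is: A > B > C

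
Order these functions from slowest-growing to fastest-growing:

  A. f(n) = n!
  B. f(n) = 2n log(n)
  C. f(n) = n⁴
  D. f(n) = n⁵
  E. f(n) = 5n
E < B < C < D < A

Comparing growth rates:
E = 5n is O(n)
B = 2n log(n) is O(n log n)
C = n⁴ is O(n⁴)
D = n⁵ is O(n⁵)
A = n! is O(n!)

Therefore, the order from slowest to fastest is: E < B < C < D < A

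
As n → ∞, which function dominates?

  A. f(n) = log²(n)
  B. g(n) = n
B

f(n) = log²(n) is O(log² n), while g(n) = n is O(n).
Since O(n) grows faster than O(log² n), g(n) dominates.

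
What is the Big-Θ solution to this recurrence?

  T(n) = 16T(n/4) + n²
Θ(n² log n)

Master Theorem: a = 16, b = 4, f(n) = n².
Compute the critical exponent d = log₄(16) = 2.
Compare f(n) = Θ(n²) against n^d:
  k = 2 = d, so f(n) = Θ(n^d) — Case 2.
  Work is balanced across levels: T(n) = Θ(n^d log n) = Θ(n² log n).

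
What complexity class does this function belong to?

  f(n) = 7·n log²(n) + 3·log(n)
O(n log² n)

The dominant term in 7·n log²(n) + 3·log(n) is 7·n log²(n), which is Θ(n log² n).
Lower-order terms (3·log(n)) are asymptotically negligible.
Constants are absorbed, so the tightest bound is O(n log² n).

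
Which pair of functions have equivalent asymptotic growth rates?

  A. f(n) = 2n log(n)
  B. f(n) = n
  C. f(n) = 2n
B and C

Examining each function:
  A. 2n log(n) is O(n log n)
  B. n is O(n)
  C. 2n is O(n)

Functions B and C both have the same complexity class.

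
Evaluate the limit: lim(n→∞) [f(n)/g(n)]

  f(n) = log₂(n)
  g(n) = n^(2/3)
0

Since log₂(n) (O(log n)) grows slower than n^(2/3) (O(n^(2/3))),
the ratio f(n)/g(n) → 0 as n → ∞.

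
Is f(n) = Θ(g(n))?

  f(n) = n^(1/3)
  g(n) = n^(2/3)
False

f(n) = n^(1/3) is O(n^(1/3)), and g(n) = n^(2/3) is O(n^(2/3)).
Since they have different growth rates, f(n) = Θ(g(n)) is false.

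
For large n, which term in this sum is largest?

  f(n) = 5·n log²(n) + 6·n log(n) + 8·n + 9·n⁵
9·n⁵

Looking at each term:
  - 5·n log²(n) is O(n log² n)
  - 6·n log(n) is O(n log n)
  - 8·n is O(n)
  - 9·n⁵ is O(n⁵)

The term 9·n⁵ (O(n⁵)) grows fastest and dominates all others.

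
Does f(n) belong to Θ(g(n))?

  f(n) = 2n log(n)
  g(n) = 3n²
False

f(n) = 2n log(n) is O(n log n), and g(n) = 3n² is O(n²).
Since they have different growth rates, f(n) = Θ(g(n)) is false.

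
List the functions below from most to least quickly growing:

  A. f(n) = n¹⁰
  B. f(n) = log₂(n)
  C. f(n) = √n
A > C > B

Comparing growth rates:
A = n¹⁰ is O(n¹⁰)
C = √n is O(√n)
B = log₂(n) is O(log n)

Therefore, the order from fastest to slowest is: A > C > B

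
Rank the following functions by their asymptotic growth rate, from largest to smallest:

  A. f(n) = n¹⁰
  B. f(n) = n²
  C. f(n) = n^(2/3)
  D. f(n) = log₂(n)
A > B > C > D

Comparing growth rates:
A = n¹⁰ is O(n¹⁰)
B = n² is O(n²)
C = n^(2/3) is O(n^(2/3))
D = log₂(n) is O(log n)

Therefore, the order from fastest to slowest is: A > B > C > D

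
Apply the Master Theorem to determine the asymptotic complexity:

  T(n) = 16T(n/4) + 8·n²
Θ(n² log n)

Master Theorem: a = 16, b = 4, f(n) = 8·n².
Compute the critical exponent d = log₄(16) = 2.
Compare f(n) = Θ(n²) against n^d:
  k = 2 = d, so f(n) = Θ(n^d) — Case 2.
  Work is balanced across levels: T(n) = Θ(n^d log n) = Θ(n² log n).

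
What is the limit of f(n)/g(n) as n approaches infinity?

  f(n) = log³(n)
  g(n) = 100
∞

Since log³(n) (O(log³ n)) grows faster than 100 (O(1)),
the ratio f(n)/g(n) → ∞ as n → ∞.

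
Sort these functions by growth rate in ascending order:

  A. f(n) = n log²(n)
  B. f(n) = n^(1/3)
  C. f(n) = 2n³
B < A < C

Comparing growth rates:
B = n^(1/3) is O(n^(1/3))
A = n log²(n) is O(n log² n)
C = 2n³ is O(n³)

Therefore, the order from slowest to fastest is: B < A < C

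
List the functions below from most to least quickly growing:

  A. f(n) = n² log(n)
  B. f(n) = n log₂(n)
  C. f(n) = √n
A > B > C

Comparing growth rates:
A = n² log(n) is O(n² log n)
B = n log₂(n) is O(n log n)
C = √n is O(√n)

Therefore, the order from fastest to slowest is: A > B > C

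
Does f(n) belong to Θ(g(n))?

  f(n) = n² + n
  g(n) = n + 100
False

f(n) = n² + n is O(n²), and g(n) = n + 100 is O(n).
Since they have different growth rates, f(n) = Θ(g(n)) is false.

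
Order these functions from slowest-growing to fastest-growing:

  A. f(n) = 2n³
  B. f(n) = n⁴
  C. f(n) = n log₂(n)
C < A < B

Comparing growth rates:
C = n log₂(n) is O(n log n)
A = 2n³ is O(n³)
B = n⁴ is O(n⁴)

Therefore, the order from slowest to fastest is: C < A < B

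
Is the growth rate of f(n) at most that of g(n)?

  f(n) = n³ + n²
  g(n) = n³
True

f(n) = n³ + n² and g(n) = n³ are both O(n³).
Big-O permits equal growth rates (f ≤ c·g for some c), so f(n) = O(g(n)) is true.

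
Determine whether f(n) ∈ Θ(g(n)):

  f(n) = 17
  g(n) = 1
True

f(n) = 17 and g(n) = 1 are both O(1).
Since they have the same asymptotic growth rate, f(n) = Θ(g(n)) is true.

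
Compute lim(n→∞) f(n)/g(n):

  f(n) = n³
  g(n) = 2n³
1/2

Since n³ and 2n³ have the same growth rate (O(n³)),
the ratio converges to a constant: 1/2.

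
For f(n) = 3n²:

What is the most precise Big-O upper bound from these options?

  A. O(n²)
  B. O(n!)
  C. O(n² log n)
A

f(n) = 3n² is O(n²).
All listed options are valid Big-O bounds (upper bounds),
but O(n²) is the tightest (smallest valid bound).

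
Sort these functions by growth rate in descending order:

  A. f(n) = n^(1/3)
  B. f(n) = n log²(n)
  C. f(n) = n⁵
C > B > A

Comparing growth rates:
C = n⁵ is O(n⁵)
B = n log²(n) is O(n log² n)
A = n^(1/3) is O(n^(1/3))

Therefore, the order from fastest to slowest is: C > B > A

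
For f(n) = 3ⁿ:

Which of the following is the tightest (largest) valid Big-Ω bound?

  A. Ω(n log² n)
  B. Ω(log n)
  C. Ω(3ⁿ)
C

f(n) = 3ⁿ is Ω(3ⁿ).
All listed options are valid Big-Ω bounds (lower bounds),
but Ω(3ⁿ) is the tightest (largest valid bound).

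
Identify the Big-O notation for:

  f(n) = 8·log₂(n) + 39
O(log n)

The dominant term in 8·log₂(n) + 39 is 8·log₂(n), which is Θ(log n).
Lower-order terms (39) are asymptotically negligible.
Constants are absorbed, so the tightest bound is O(log n).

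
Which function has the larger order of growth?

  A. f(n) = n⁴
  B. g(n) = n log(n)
A

f(n) = n⁴ is O(n⁴), while g(n) = n log(n) is O(n log n).
Since O(n⁴) grows faster than O(n log n), f(n) dominates.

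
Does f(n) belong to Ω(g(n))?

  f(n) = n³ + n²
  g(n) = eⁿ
False

f(n) = n³ + n² is O(n³), and g(n) = eⁿ is O(eⁿ).
Since O(n³) grows slower than O(eⁿ), f(n) = Ω(g(n)) is false.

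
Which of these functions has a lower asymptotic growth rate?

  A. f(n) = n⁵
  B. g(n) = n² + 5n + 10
B

f(n) = n⁵ is O(n⁵), while g(n) = n² + 5n + 10 is O(n²).
Since O(n²) grows slower than O(n⁵), g(n) is dominated.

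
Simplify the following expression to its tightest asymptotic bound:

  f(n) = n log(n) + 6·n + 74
Θ(n log n)

Order the terms by growth rate: 74 ≺ 6·n ≺ n log(n).
The fastest-growing term n log(n) dominates as n → ∞; dropping its constant factor gives Θ(n log n).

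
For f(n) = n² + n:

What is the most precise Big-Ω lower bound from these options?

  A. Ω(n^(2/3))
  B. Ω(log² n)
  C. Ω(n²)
C

f(n) = n² + n is Ω(n²).
All listed options are valid Big-Ω bounds (lower bounds),
but Ω(n²) is the tightest (largest valid bound).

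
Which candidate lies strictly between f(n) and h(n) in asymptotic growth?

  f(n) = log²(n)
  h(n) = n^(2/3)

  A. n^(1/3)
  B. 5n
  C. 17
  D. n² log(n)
A

We need g(n) with log²(n) = o(g(n)) and g(n) = o(n^(2/3)), i.e. O(log² n) ≺ g ≺ O(n^(2/3)).
Check each option:
  A. n^(1/3) — O(n^(1/3)) is strictly between O(log² n) and O(n^(2/3)) ✓
  B. 5n — O(n) does not grow strictly slower than h(n)
  C. 17 — O(1) does not grow strictly faster than f(n)
  D. n² log(n) — O(n² log n) does not grow strictly slower than h(n)

Only option A (n^(1/3)) lies strictly between.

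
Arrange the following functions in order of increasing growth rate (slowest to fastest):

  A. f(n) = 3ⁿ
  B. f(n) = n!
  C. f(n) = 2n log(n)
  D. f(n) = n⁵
C < D < A < B

Comparing growth rates:
C = 2n log(n) is O(n log n)
D = n⁵ is O(n⁵)
A = 3ⁿ is O(3ⁿ)
B = n! is O(n!)

Therefore, the order from slowest to fastest is: C < D < A < B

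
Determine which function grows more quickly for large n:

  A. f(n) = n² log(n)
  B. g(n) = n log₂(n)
A

f(n) = n² log(n) is O(n² log n), while g(n) = n log₂(n) is O(n log n).
Since O(n² log n) grows faster than O(n log n), f(n) dominates.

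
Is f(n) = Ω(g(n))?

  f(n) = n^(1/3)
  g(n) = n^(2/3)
False

f(n) = n^(1/3) is O(n^(1/3)), and g(n) = n^(2/3) is O(n^(2/3)).
Since O(n^(1/3)) grows slower than O(n^(2/3)), f(n) = Ω(g(n)) is false.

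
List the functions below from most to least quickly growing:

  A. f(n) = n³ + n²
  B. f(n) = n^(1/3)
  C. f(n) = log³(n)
A > B > C

Comparing growth rates:
A = n³ + n² is O(n³)
B = n^(1/3) is O(n^(1/3))
C = log³(n) is O(log³ n)

Therefore, the order from fastest to slowest is: A > B > C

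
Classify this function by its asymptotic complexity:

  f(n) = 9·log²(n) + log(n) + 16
O(log² n)

The dominant term in 9·log²(n) + log(n) + 16 is 9·log²(n), which is Θ(log² n).
Lower-order terms (log(n), 16) are asymptotically negligible.
Constants are absorbed, so the tightest bound is O(log² n).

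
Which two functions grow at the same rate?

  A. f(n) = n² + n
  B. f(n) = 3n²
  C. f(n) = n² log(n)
A and B

Examining each function:
  A. n² + n is O(n²)
  B. 3n² is O(n²)
  C. n² log(n) is O(n² log n)

Functions A and B both have the same complexity class.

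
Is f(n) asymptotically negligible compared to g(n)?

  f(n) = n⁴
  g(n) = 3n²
False

f(n) = n⁴ is O(n⁴), and g(n) = 3n² is O(n²).
Since O(n⁴) grows faster than or equal to O(n²), f(n) = o(g(n)) is false.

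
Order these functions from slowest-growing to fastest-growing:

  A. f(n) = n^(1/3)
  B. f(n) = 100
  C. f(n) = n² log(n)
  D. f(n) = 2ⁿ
B < A < C < D

Comparing growth rates:
B = 100 is O(1)
A = n^(1/3) is O(n^(1/3))
C = n² log(n) is O(n² log n)
D = 2ⁿ is O(2ⁿ)

Therefore, the order from slowest to fastest is: B < A < C < D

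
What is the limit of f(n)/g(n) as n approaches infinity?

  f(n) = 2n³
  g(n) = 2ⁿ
0

Since 2n³ (O(n³)) grows slower than 2ⁿ (O(2ⁿ)),
the ratio f(n)/g(n) → 0 as n → ∞.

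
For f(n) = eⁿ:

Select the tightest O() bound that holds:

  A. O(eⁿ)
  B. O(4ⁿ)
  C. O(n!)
A

f(n) = eⁿ is O(eⁿ).
All listed options are valid Big-O bounds (upper bounds),
but O(eⁿ) is the tightest (smallest valid bound).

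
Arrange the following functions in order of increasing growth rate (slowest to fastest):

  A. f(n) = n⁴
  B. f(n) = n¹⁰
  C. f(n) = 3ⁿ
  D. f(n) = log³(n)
D < A < B < C

Comparing growth rates:
D = log³(n) is O(log³ n)
A = n⁴ is O(n⁴)
B = n¹⁰ is O(n¹⁰)
C = 3ⁿ is O(3ⁿ)

Therefore, the order from slowest to fastest is: D < A < B < C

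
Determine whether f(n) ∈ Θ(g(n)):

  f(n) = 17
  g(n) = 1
True

f(n) = 17 and g(n) = 1 are both O(1).
Since they have the same asymptotic growth rate, f(n) = Θ(g(n)) is true.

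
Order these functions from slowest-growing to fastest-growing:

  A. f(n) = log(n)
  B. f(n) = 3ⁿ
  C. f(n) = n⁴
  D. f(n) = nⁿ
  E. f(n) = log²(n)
A < E < C < B < D

Comparing growth rates:
A = log(n) is O(log n)
E = log²(n) is O(log² n)
C = n⁴ is O(n⁴)
B = 3ⁿ is O(3ⁿ)
D = nⁿ is O(nⁿ)

Therefore, the order from slowest to fastest is: A < E < C < B < D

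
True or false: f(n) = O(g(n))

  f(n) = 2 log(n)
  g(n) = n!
True

f(n) = 2 log(n) is O(log n), and g(n) = n! is O(n!).
Since O(log n) ⊆ O(n!) (f grows no faster than g), f(n) = O(g(n)) is true.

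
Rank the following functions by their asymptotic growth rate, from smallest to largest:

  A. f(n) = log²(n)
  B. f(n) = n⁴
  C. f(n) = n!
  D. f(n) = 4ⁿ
A < B < D < C

Comparing growth rates:
A = log²(n) is O(log² n)
B = n⁴ is O(n⁴)
D = 4ⁿ is O(4ⁿ)
C = n! is O(n!)

Therefore, the order from slowest to fastest is: A < B < D < C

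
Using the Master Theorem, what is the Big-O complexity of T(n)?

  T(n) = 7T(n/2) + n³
Θ(n³)

Master Theorem: a = 7, b = 2, f(n) = n³.
Compute the critical exponent d = log₂(7) = 2.807.
Compare f(n) = Θ(n³) against n^d:
  k = 3 > d = 2.807, so f(n) = Ω(n^(d+ε)) — Case 3.
  Regularity: a·(n/b)^3/n^3 = a/b^3 = 7/8 < 1 ✓.
  The top-level work dominates: T(n) = Θ(f(n)) = Θ(n³).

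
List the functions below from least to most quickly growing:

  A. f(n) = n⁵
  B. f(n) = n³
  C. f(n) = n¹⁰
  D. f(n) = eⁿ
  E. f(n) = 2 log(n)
E < B < A < C < D

Comparing growth rates:
E = 2 log(n) is O(log n)
B = n³ is O(n³)
A = n⁵ is O(n⁵)
C = n¹⁰ is O(n¹⁰)
D = eⁿ is O(eⁿ)

Therefore, the order from slowest to fastest is: E < B < A < C < D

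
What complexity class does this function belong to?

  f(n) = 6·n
O(n)

The dominant term in 6·n is 6·n, which is Θ(n).
Constants are absorbed, so the tightest bound is O(n).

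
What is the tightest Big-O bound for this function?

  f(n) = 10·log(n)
O(log n)

The dominant term in 10·log(n) is 10·log(n), which is Θ(log n).
Constants are absorbed, so the tightest bound is O(log n).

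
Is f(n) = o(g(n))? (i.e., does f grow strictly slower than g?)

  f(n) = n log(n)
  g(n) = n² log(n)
True

f(n) = n log(n) is O(n log n), and g(n) = n² log(n) is O(n² log n).
Since O(n log n) grows strictly slower than O(n² log n), f(n) = o(g(n)) is true.
This means lim(n→∞) f(n)/g(n) = 0.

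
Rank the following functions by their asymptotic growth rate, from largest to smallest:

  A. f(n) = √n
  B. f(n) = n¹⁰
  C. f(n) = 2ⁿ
C > B > A

Comparing growth rates:
C = 2ⁿ is O(2ⁿ)
B = n¹⁰ is O(n¹⁰)
A = √n is O(√n)

Therefore, the order from fastest to slowest is: C > B > A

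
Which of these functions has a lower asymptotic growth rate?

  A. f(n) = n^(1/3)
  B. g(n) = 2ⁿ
A

f(n) = n^(1/3) is O(n^(1/3)), while g(n) = 2ⁿ is O(2ⁿ).
Since O(n^(1/3)) grows slower than O(2ⁿ), f(n) is dominated.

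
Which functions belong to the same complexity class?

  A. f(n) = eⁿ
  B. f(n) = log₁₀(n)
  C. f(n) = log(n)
B and C

Examining each function:
  A. eⁿ is O(eⁿ)
  B. log₁₀(n) is O(log n)
  C. log(n) is O(log n)

Functions B and C both have the same complexity class.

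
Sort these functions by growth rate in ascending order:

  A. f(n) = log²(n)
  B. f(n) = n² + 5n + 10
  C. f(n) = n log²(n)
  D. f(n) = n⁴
A < C < B < D

Comparing growth rates:
A = log²(n) is O(log² n)
C = n log²(n) is O(n log² n)
B = n² + 5n + 10 is O(n²)
D = n⁴ is O(n⁴)

Therefore, the order from slowest to fastest is: A < C < B < D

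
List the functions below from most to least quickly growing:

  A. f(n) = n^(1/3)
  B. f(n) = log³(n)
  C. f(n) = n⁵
C > A > B

Comparing growth rates:
C = n⁵ is O(n⁵)
A = n^(1/3) is O(n^(1/3))
B = log³(n) is O(log³ n)

Therefore, the order from fastest to slowest is: C > A > B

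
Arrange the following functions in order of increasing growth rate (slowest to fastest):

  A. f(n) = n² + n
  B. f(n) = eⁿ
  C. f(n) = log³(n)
C < A < B

Comparing growth rates:
C = log³(n) is O(log³ n)
A = n² + n is O(n²)
B = eⁿ is O(eⁿ)

Therefore, the order from slowest to fastest is: C < A < B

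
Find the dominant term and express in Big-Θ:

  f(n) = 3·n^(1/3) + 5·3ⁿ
Θ(3ⁿ)

Order the terms by growth rate: 3·n^(1/3) ≺ 5·3ⁿ.
The fastest-growing term 5·3ⁿ dominates as n → ∞; dropping its constant factor gives Θ(3ⁿ).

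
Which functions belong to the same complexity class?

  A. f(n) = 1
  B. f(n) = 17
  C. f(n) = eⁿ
A and B

Examining each function:
  A. 1 is O(1)
  B. 17 is O(1)
  C. eⁿ is O(eⁿ)

Functions A and B both have the same complexity class.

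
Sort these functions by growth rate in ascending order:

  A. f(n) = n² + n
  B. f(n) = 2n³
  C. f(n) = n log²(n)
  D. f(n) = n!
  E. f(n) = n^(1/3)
E < C < A < B < D

Comparing growth rates:
E = n^(1/3) is O(n^(1/3))
C = n log²(n) is O(n log² n)
A = n² + n is O(n²)
B = 2n³ is O(n³)
D = n! is O(n!)

Therefore, the order from slowest to fastest is: E < C < A < B < D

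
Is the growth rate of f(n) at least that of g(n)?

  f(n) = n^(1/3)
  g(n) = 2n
False

f(n) = n^(1/3) is O(n^(1/3)), and g(n) = 2n is O(n).
Since O(n^(1/3)) grows slower than O(n), f(n) = Ω(g(n)) is false.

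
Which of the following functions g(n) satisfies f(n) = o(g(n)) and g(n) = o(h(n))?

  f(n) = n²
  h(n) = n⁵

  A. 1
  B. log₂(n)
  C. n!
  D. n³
D

We need g(n) with n² = o(g(n)) and g(n) = o(n⁵), i.e. O(n²) ≺ g ≺ O(n⁵).
Check each option:
  A. 1 — O(1) does not grow strictly faster than f(n)
  B. log₂(n) — O(log n) does not grow strictly faster than f(n)
  C. n! — O(n!) does not grow strictly slower than h(n)
  D. n³ — O(n³) is strictly between O(n²) and O(n⁵) ✓

Only option D (n³) lies strictly between.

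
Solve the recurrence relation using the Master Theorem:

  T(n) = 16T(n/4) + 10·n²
Θ(n² log n)

Master Theorem: a = 16, b = 4, f(n) = 10·n².
Compute the critical exponent d = log₄(16) = 2.
Compare f(n) = Θ(n²) against n^d:
  k = 2 = d, so f(n) = Θ(n^d) — Case 2.
  Work is balanced across levels: T(n) = Θ(n^d log n) = Θ(n² log n).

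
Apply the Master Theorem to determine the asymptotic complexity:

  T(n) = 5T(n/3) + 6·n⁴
Θ(n⁴)

Master Theorem: a = 5, b = 3, f(n) = 6·n⁴.
Compute the critical exponent d = log₃(5) = 1.465.
Compare f(n) = Θ(n⁴) against n^d:
  k = 4 > d = 1.465, so f(n) = Ω(n^(d+ε)) — Case 3.
  Regularity: a·(n/b)^4/n^4 = a/b^4 = 5/81 < 1 ✓.
  The top-level work dominates: T(n) = Θ(f(n)) = Θ(n⁴).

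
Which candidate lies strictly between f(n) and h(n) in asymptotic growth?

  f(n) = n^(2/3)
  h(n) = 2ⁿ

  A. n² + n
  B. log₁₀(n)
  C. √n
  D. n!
A

We need g(n) with n^(2/3) = o(g(n)) and g(n) = o(2ⁿ), i.e. O(n^(2/3)) ≺ g ≺ O(2ⁿ).
Check each option:
  A. n² + n — O(n²) is strictly between O(n^(2/3)) and O(2ⁿ) ✓
  B. log₁₀(n) — O(log n) does not grow strictly faster than f(n)
  C. √n — O(√n) does not grow strictly faster than f(n)
  D. n! — O(n!) does not grow strictly slower than h(n)

Only option A (n² + n) lies strictly between.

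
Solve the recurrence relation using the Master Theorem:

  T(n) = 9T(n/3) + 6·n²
Θ(n² log n)

Master Theorem: a = 9, b = 3, f(n) = 6·n².
Compute the critical exponent d = log₃(9) = 2.
Compare f(n) = Θ(n²) against n^d:
  k = 2 = d, so f(n) = Θ(n^d) — Case 2.
  Work is balanced across levels: T(n) = Θ(n^d log n) = Θ(n² log n).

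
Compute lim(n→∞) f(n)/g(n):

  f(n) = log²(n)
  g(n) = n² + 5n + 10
0

Since log²(n) (O(log² n)) grows slower than n² + 5n + 10 (O(n²)),
the ratio f(n)/g(n) → 0 as n → ∞.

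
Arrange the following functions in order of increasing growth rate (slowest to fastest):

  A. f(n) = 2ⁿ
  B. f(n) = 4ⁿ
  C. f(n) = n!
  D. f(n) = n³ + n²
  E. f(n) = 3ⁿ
D < A < E < B < C

Comparing growth rates:
D = n³ + n² is O(n³)
A = 2ⁿ is O(2ⁿ)
E = 3ⁿ is O(3ⁿ)
B = 4ⁿ is O(4ⁿ)
C = n! is O(n!)

Therefore, the order from slowest to fastest is: D < A < E < B < C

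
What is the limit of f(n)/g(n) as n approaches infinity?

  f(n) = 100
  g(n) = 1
100

Since 100 and 1 have the same growth rate (O(1)),
the ratio converges to a constant: 100.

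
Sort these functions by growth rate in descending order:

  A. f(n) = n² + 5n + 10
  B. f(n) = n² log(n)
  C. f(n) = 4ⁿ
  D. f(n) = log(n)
C > B > A > D

Comparing growth rates:
C = 4ⁿ is O(4ⁿ)
B = n² log(n) is O(n² log n)
A = n² + 5n + 10 is O(n²)
D = log(n) is O(log n)

Therefore, the order from fastest to slowest is: C > B > A > D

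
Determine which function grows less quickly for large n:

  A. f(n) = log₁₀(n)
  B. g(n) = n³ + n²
A

f(n) = log₁₀(n) is O(log n), while g(n) = n³ + n² is O(n³).
Since O(log n) grows slower than O(n³), f(n) is dominated.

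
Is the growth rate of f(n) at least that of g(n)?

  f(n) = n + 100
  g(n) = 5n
True

f(n) = n + 100 and g(n) = 5n are both O(n).
Big-Ω permits equal growth rates (f ≥ c·g for some c > 0), so f(n) = Ω(g(n)) is true.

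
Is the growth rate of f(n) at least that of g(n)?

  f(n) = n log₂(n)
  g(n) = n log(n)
True

f(n) = n log₂(n) and g(n) = n log(n) are both O(n log n).
Big-Ω permits equal growth rates (f ≥ c·g for some c > 0), so f(n) = Ω(g(n)) is true.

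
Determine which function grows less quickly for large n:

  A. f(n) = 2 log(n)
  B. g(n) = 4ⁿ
A

f(n) = 2 log(n) is O(log n), while g(n) = 4ⁿ is O(4ⁿ).
Since O(log n) grows slower than O(4ⁿ), f(n) is dominated.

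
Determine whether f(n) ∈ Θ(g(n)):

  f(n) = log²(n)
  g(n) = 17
False

f(n) = log²(n) is O(log² n), and g(n) = 17 is O(1).
Since they have different growth rates, f(n) = Θ(g(n)) is false.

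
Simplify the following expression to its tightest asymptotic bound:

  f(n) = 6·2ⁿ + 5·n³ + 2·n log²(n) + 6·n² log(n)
Θ(2ⁿ)

Order the terms by growth rate: 2·n log²(n) ≺ 6·n² log(n) ≺ 5·n³ ≺ 6·2ⁿ.
The fastest-growing term 6·2ⁿ dominates as n → ∞; dropping its constant factor gives Θ(2ⁿ).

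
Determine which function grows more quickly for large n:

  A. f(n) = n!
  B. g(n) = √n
A

f(n) = n! is O(n!), while g(n) = √n is O(√n).
Since O(n!) grows faster than O(√n), f(n) dominates.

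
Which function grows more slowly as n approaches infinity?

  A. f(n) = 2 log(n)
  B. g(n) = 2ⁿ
A

f(n) = 2 log(n) is O(log n), while g(n) = 2ⁿ is O(2ⁿ).
Since O(log n) grows slower than O(2ⁿ), f(n) is dominated.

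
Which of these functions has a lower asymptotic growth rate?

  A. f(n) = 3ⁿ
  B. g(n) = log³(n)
B

f(n) = 3ⁿ is O(3ⁿ), while g(n) = log³(n) is O(log³ n).
Since O(log³ n) grows slower than O(3ⁿ), g(n) is dominated.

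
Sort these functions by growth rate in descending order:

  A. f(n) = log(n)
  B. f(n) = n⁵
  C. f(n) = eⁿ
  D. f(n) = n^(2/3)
C > B > D > A

Comparing growth rates:
C = eⁿ is O(eⁿ)
B = n⁵ is O(n⁵)
D = n^(2/3) is O(n^(2/3))
A = log(n) is O(log n)

Therefore, the order from fastest to slowest is: C > B > D > A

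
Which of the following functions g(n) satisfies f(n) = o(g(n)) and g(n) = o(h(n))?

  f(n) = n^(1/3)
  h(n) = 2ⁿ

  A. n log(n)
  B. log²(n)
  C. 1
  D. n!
A

We need g(n) with n^(1/3) = o(g(n)) and g(n) = o(2ⁿ), i.e. O(n^(1/3)) ≺ g ≺ O(2ⁿ).
Check each option:
  A. n log(n) — O(n log n) is strictly between O(n^(1/3)) and O(2ⁿ) ✓
  B. log²(n) — O(log² n) does not grow strictly faster than f(n)
  C. 1 — O(1) does not grow strictly faster than f(n)
  D. n! — O(n!) does not grow strictly slower than h(n)

Only option A (n log(n)) lies strictly between.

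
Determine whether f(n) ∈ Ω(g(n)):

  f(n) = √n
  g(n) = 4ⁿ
False

f(n) = √n is O(√n), and g(n) = 4ⁿ is O(4ⁿ).
Since O(√n) grows slower than O(4ⁿ), f(n) = Ω(g(n)) is false.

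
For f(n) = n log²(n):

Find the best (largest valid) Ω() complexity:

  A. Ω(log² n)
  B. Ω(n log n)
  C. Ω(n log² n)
C

f(n) = n log²(n) is Ω(n log² n).
All listed options are valid Big-Ω bounds (lower bounds),
but Ω(n log² n) is the tightest (largest valid bound).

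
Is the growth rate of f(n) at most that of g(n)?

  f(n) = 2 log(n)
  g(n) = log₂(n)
True

f(n) = 2 log(n) and g(n) = log₂(n) are both O(log n).
Big-O permits equal growth rates (f ≤ c·g for some c), so f(n) = O(g(n)) is true.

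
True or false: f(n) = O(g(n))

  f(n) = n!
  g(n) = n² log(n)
False

f(n) = n! is O(n!), and g(n) = n² log(n) is O(n² log n).
Since O(n!) grows faster than O(n² log n), f(n) = O(g(n)) is false.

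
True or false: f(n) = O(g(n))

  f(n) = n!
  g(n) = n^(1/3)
False

f(n) = n! is O(n!), and g(n) = n^(1/3) is O(n^(1/3)).
Since O(n!) grows faster than O(n^(1/3)), f(n) = O(g(n)) is false.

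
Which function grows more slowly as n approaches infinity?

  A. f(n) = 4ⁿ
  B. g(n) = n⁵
B

f(n) = 4ⁿ is O(4ⁿ), while g(n) = n⁵ is O(n⁵).
Since O(n⁵) grows slower than O(4ⁿ), g(n) is dominated.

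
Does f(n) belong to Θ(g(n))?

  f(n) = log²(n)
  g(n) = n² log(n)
False

f(n) = log²(n) is O(log² n), and g(n) = n² log(n) is O(n² log n).
Since they have different growth rates, f(n) = Θ(g(n)) is false.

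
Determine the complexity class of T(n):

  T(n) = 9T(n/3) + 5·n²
Θ(n² log n)

Master Theorem: a = 9, b = 3, f(n) = 5·n².
Compute the critical exponent d = log₃(9) = 2.
Compare f(n) = Θ(n²) against n^d:
  k = 2 = d, so f(n) = Θ(n^d) — Case 2.
  Work is balanced across levels: T(n) = Θ(n^d log n) = Θ(n² log n).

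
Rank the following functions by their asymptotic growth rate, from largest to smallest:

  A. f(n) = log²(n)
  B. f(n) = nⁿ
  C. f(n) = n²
B > C > A

Comparing growth rates:
B = nⁿ is O(nⁿ)
C = n² is O(n²)
A = log²(n) is O(log² n)

Therefore, the order from fastest to slowest is: B > C > A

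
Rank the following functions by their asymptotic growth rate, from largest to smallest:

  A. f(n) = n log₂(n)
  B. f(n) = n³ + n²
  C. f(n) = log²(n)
B > A > C

Comparing growth rates:
B = n³ + n² is O(n³)
A = n log₂(n) is O(n log n)
C = log²(n) is O(log² n)

Therefore, the order from fastest to slowest is: B > A > C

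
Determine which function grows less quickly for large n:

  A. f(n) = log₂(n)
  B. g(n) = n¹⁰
A

f(n) = log₂(n) is O(log n), while g(n) = n¹⁰ is O(n¹⁰).
Since O(log n) grows slower than O(n¹⁰), f(n) is dominated.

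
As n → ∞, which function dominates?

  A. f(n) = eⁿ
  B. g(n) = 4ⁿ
B

f(n) = eⁿ is O(eⁿ), while g(n) = 4ⁿ is O(4ⁿ).
Since O(4ⁿ) grows faster than O(eⁿ), g(n) dominates.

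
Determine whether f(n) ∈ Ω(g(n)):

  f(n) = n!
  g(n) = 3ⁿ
True

f(n) = n! is O(n!), and g(n) = 3ⁿ is O(3ⁿ).
Since O(n!) grows at least as fast as O(3ⁿ), f(n) = Ω(g(n)) is true.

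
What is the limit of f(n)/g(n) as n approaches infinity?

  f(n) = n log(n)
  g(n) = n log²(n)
0

Since n log(n) (O(n log n)) grows slower than n log²(n) (O(n log² n)),
the ratio f(n)/g(n) → 0 as n → ∞.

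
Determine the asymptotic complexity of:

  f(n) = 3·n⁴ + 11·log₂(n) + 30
O(n⁴)

The dominant term in 3·n⁴ + 11·log₂(n) + 30 is 3·n⁴, which is Θ(n⁴).
Lower-order terms (11·log₂(n), 30) are asymptotically negligible.
Constants are absorbed, so the tightest bound is O(n⁴).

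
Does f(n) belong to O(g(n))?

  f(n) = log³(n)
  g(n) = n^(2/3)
True

f(n) = log³(n) is O(log³ n), and g(n) = n^(2/3) is O(n^(2/3)).
Since O(log³ n) ⊆ O(n^(2/3)) (f grows no faster than g), f(n) = O(g(n)) is true.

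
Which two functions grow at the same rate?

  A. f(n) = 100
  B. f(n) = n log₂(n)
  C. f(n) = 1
A and C

Examining each function:
  A. 100 is O(1)
  B. n log₂(n) is O(n log n)
  C. 1 is O(1)

Functions A and C both have the same complexity class.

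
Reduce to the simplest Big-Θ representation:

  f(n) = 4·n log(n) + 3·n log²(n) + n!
Θ(n!)

Order the terms by growth rate: 4·n log(n) ≺ 3·n log²(n) ≺ n!.
The fastest-growing term n! dominates as n → ∞; dropping its constant factor gives Θ(n!).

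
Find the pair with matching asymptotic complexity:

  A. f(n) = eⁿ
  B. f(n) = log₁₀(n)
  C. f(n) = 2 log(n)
B and C

Examining each function:
  A. eⁿ is O(eⁿ)
  B. log₁₀(n) is O(log n)
  C. 2 log(n) is O(log n)

Functions B and C both have the same complexity class.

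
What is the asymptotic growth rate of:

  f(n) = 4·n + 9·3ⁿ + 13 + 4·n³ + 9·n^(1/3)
Θ(3ⁿ)

Order the terms by growth rate: 13 ≺ 9·n^(1/3) ≺ 4·n ≺ 4·n³ ≺ 9·3ⁿ.
The fastest-growing term 9·3ⁿ dominates as n → ∞; dropping its constant factor gives Θ(3ⁿ).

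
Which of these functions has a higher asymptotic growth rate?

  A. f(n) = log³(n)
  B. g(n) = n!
B

f(n) = log³(n) is O(log³ n), while g(n) = n! is O(n!).
Since O(n!) grows faster than O(log³ n), g(n) dominates.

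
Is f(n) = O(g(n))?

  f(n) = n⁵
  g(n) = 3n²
False

f(n) = n⁵ is O(n⁵), and g(n) = 3n² is O(n²).
Since O(n⁵) grows faster than O(n²), f(n) = O(g(n)) is false.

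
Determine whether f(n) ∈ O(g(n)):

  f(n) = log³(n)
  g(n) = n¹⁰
True

f(n) = log³(n) is O(log³ n), and g(n) = n¹⁰ is O(n¹⁰).
Since O(log³ n) ⊆ O(n¹⁰) (f grows no faster than g), f(n) = O(g(n)) is true.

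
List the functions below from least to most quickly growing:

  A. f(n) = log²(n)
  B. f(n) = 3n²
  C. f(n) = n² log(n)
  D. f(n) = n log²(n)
A < D < B < C

Comparing growth rates:
A = log²(n) is O(log² n)
D = n log²(n) is O(n log² n)
B = 3n² is O(n²)
C = n² log(n) is O(n² log n)

Therefore, the order from slowest to fastest is: A < D < B < C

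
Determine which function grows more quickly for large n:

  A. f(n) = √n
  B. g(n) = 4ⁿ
B

f(n) = √n is O(√n), while g(n) = 4ⁿ is O(4ⁿ).
Since O(4ⁿ) grows faster than O(√n), g(n) dominates.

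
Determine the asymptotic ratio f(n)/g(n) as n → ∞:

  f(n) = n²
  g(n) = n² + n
1

Since n² and n² + n have the same growth rate (O(n²)),
the ratio converges to a constant: 1.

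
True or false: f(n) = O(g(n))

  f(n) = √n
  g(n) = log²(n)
False

f(n) = √n is O(√n), and g(n) = log²(n) is O(log² n).
Since O(√n) grows faster than O(log² n), f(n) = O(g(n)) is false.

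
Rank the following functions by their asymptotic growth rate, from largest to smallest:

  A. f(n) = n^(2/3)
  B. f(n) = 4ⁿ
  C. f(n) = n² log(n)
B > C > A

Comparing growth rates:
B = 4ⁿ is O(4ⁿ)
C = n² log(n) is O(n² log n)
A = n^(2/3) is O(n^(2/3))

Therefore, the order from fastest to slowest is: B > C > A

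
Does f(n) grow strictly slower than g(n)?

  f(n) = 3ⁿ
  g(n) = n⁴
False

f(n) = 3ⁿ is O(3ⁿ), and g(n) = n⁴ is O(n⁴).
Since O(3ⁿ) grows faster than or equal to O(n⁴), f(n) = o(g(n)) is false.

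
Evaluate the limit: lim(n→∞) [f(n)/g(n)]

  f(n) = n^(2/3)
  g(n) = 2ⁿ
0

Since n^(2/3) (O(n^(2/3))) grows slower than 2ⁿ (O(2ⁿ)),
the ratio f(n)/g(n) → 0 as n → ∞.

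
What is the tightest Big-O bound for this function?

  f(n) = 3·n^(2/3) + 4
O(n^(2/3))

The dominant term in 3·n^(2/3) + 4 is 3·n^(2/3), which is Θ(n^(2/3)).
Lower-order terms (4) are asymptotically negligible.
Constants are absorbed, so the tightest bound is O(n^(2/3)).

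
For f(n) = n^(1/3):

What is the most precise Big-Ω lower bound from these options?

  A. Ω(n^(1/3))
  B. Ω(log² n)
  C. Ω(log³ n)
A

f(n) = n^(1/3) is Ω(n^(1/3)).
All listed options are valid Big-Ω bounds (lower bounds),
but Ω(n^(1/3)) is the tightest (largest valid bound).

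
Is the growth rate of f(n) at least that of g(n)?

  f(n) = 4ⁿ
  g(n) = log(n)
True

f(n) = 4ⁿ is O(4ⁿ), and g(n) = log(n) is O(log n).
Since O(4ⁿ) grows at least as fast as O(log n), f(n) = Ω(g(n)) is true.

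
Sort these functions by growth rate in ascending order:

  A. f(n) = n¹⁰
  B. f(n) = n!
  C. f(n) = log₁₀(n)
C < A < B

Comparing growth rates:
C = log₁₀(n) is O(log n)
A = n¹⁰ is O(n¹⁰)
B = n! is O(n!)

Therefore, the order from slowest to fastest is: C < A < B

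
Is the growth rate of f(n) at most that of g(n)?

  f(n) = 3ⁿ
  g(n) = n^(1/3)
False

f(n) = 3ⁿ is O(3ⁿ), and g(n) = n^(1/3) is O(n^(1/3)).
Since O(3ⁿ) grows faster than O(n^(1/3)), f(n) = O(g(n)) is false.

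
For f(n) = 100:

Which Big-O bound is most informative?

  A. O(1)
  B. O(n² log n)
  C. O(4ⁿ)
A

f(n) = 100 is O(1).
All listed options are valid Big-O bounds (upper bounds),
but O(1) is the tightest (smallest valid bound).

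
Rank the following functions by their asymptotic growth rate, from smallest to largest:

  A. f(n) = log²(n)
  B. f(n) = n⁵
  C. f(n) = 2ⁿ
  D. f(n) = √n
A < D < B < C

Comparing growth rates:
A = log²(n) is O(log² n)
D = √n is O(√n)
B = n⁵ is O(n⁵)
C = 2ⁿ is O(2ⁿ)

Therefore, the order from slowest to fastest is: A < D < B < C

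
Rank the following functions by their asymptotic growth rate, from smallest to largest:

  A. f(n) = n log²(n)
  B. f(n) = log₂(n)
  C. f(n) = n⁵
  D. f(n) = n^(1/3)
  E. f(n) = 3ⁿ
B < D < A < C < E

Comparing growth rates:
B = log₂(n) is O(log n)
D = n^(1/3) is O(n^(1/3))
A = n log²(n) is O(n log² n)
C = n⁵ is O(n⁵)
E = 3ⁿ is O(3ⁿ)

Therefore, the order from slowest to fastest is: B < D < A < C < E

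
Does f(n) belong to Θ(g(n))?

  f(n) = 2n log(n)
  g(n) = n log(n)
True

f(n) = 2n log(n) and g(n) = n log(n) are both O(n log n).
Since they have the same asymptotic growth rate, f(n) = Θ(g(n)) is true.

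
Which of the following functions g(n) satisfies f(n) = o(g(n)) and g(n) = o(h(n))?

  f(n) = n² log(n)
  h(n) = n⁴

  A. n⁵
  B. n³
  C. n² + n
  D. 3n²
B

We need g(n) with n² log(n) = o(g(n)) and g(n) = o(n⁴), i.e. O(n² log n) ≺ g ≺ O(n⁴).
Check each option:
  A. n⁵ — O(n⁵) does not grow strictly slower than h(n)
  B. n³ — O(n³) is strictly between O(n² log n) and O(n⁴) ✓
  C. n² + n — O(n²) does not grow strictly faster than f(n)
  D. 3n² — O(n²) does not grow strictly faster than f(n)

Only option B (n³) lies strictly between.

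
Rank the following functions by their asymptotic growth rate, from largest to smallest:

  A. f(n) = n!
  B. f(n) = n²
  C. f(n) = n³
A > C > B

Comparing growth rates:
A = n! is O(n!)
C = n³ is O(n³)
B = n² is O(n²)

Therefore, the order from fastest to slowest is: A > C > B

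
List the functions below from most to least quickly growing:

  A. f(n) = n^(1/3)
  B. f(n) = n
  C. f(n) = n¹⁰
C > B > A

Comparing growth rates:
C = n¹⁰ is O(n¹⁰)
B = n is O(n)
A = n^(1/3) is O(n^(1/3))

Therefore, the order from fastest to slowest is: C > B > A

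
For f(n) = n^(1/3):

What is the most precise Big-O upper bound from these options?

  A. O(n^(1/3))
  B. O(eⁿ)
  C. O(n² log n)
A

f(n) = n^(1/3) is O(n^(1/3)).
All listed options are valid Big-O bounds (upper bounds),
but O(n^(1/3)) is the tightest (smallest valid bound).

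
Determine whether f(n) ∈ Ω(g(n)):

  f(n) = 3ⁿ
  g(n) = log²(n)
True

f(n) = 3ⁿ is O(3ⁿ), and g(n) = log²(n) is O(log² n).
Since O(3ⁿ) grows at least as fast as O(log² n), f(n) = Ω(g(n)) is true.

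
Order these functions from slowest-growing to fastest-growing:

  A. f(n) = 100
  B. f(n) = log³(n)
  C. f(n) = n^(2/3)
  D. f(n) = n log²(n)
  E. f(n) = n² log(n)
A < B < C < D < E

Comparing growth rates:
A = 100 is O(1)
B = log³(n) is O(log³ n)
C = n^(2/3) is O(n^(2/3))
D = n log²(n) is O(n log² n)
E = n² log(n) is O(n² log n)

Therefore, the order from slowest to fastest is: A < B < C < D < E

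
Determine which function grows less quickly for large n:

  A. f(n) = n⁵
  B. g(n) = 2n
B

f(n) = n⁵ is O(n⁵), while g(n) = 2n is O(n).
Since O(n) grows slower than O(n⁵), g(n) is dominated.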